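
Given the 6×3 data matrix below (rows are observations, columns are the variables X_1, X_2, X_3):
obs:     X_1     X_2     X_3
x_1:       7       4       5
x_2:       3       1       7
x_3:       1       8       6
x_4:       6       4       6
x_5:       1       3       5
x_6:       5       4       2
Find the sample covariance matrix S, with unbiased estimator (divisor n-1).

Step 1 — column means:
  mean(X_1) = (7 + 3 + 1 + 6 + 1 + 5) / 6 = 23/6 = 3.8333
  mean(X_2) = (4 + 1 + 8 + 4 + 3 + 4) / 6 = 24/6 = 4
  mean(X_3) = (5 + 7 + 6 + 6 + 5 + 2) / 6 = 31/6 = 5.1667

Step 2 — sample covariance S[i,j] = (1/(n-1)) · Σ_k (x_{k,i} - mean_i) · (x_{k,j} - mean_j), with n-1 = 5.
  S[X_1,X_1] = ((3.1667)·(3.1667) + (-0.8333)·(-0.8333) + (-2.8333)·(-2.8333) + (2.1667)·(2.1667) + (-2.8333)·(-2.8333) + (1.1667)·(1.1667)) / 5 = 32.8333/5 = 6.5667
  S[X_1,X_2] = ((3.1667)·(0) + (-0.8333)·(-3) + (-2.8333)·(4) + (2.1667)·(0) + (-2.8333)·(-1) + (1.1667)·(0)) / 5 = -6/5 = -1.2
  S[X_1,X_3] = ((3.1667)·(-0.1667) + (-0.8333)·(1.8333) + (-2.8333)·(0.8333) + (2.1667)·(0.8333) + (-2.8333)·(-0.1667) + (1.1667)·(-3.1667)) / 5 = -5.8333/5 = -1.1667
  S[X_2,X_2] = ((0)·(0) + (-3)·(-3) + (4)·(4) + (0)·(0) + (-1)·(-1) + (0)·(0)) / 5 = 26/5 = 5.2
  S[X_2,X_3] = ((0)·(-0.1667) + (-3)·(1.8333) + (4)·(0.8333) + (0)·(0.8333) + (-1)·(-0.1667) + (0)·(-3.1667)) / 5 = -2/5 = -0.4
  S[X_3,X_3] = ((-0.1667)·(-0.1667) + (1.8333)·(1.8333) + (0.8333)·(0.8333) + (0.8333)·(0.8333) + (-0.1667)·(-0.1667) + (-3.1667)·(-3.1667)) / 5 = 14.8333/5 = 2.9667

S is symmetric (S[j,i] = S[i,j]). Assembling:

S = [[6.5667, -1.2, -1.1667],
 [-1.2, 5.2, -0.4],
 [-1.1667, -0.4, 2.9667]]


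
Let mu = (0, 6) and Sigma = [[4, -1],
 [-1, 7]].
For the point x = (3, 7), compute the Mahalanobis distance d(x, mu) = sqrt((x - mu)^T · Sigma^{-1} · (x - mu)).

Step 1 — centre the observation: (x - mu) = (3, 1).

Step 2 — invert Sigma. det(Sigma) = 4·7 - (-1)² = 27.
  Sigma^{-1} = (1/det) · [[d, -b], [-b, a]] = [[0.2593, 0.037],
 [0.037, 0.1481]].

Step 3 — form the quadratic (x - mu)^T · Sigma^{-1} · (x - mu):
  Sigma^{-1} · (x - mu) = (0.8148, 0.2593).
  (x - mu)^T · [Sigma^{-1} · (x - mu)] = (3)·(0.8148) + (1)·(0.2593) = 2.7037.

Step 4 — take square root: d = √(2.7037) ≈ 1.6443.

d(x, mu) = √(2.7037) ≈ 1.6443


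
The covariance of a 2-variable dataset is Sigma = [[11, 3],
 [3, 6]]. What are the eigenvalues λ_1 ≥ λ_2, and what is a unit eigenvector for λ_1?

Step 1 — characteristic polynomial of 2×2 Sigma:
  det(Sigma - λI) = λ² - trace · λ + det = 0.
  trace = 11 + 6 = 17, det = 11·6 - (3)² = 57.
Step 2 — discriminant:
  Δ = trace² - 4·det = 289 - 228 = 61.
Step 3 — eigenvalues:
  λ = (trace ± √Δ)/2 = (17 ± 7.8102)/2,
  λ_1 = 12.4051,  λ_2 = 4.5949.

Step 4 — unit eigenvector for λ_1: solve (Sigma - λ_1 I)v = 0. First row:
  (11 - 12.4051)·v_x + (3)·v_y = 0, i.e. (-1.4051)·v_x + (3)·v_y = 0,
  so v ∝ (b, λ_1 - a) = (3, 1.4051) = u.
  ||u|| = √((3)² + (1.4051)²) = √(10.9744) ≈ 3.3128,
  v_1 = u/||u|| ≈ (0.9056, 0.4242) (||v_1|| = 1).

λ_1 = 12.4051,  λ_2 = 4.5949;  v_1 ≈ (0.9056, 0.4242)


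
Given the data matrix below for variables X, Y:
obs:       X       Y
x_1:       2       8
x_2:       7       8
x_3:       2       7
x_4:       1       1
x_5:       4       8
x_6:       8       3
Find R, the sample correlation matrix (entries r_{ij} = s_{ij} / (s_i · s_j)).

Step 1 — column means:
  mean(X) = (2 + 7 + 2 + 1 + 4 + 8) / 6 = 24/6 = 4
  mean(Y) = (8 + 8 + 7 + 1 + 8 + 3) / 6 = 35/6 = 5.8333

Step 2 — sample variances and covariances s[i,j] = (1/(n-1)) · Σ_k (x_{k,i} - mean_i) · (x_{k,j} - mean_j), with n-1 = 5:
  s[X,X] = ((-2)·(-2) + (3)·(3) + (-2)·(-2) + (-3)·(-3) + (0)·(0) + (4)·(4)) / 5 = 42/5 = 8.4
  s[X,Y] = ((-2)·(2.1667) + (3)·(2.1667) + (-2)·(1.1667) + (-3)·(-4.8333) + (0)·(2.1667) + (4)·(-2.8333)) / 5 = 3/5 = 0.6
  s[Y,Y] = ((2.1667)·(2.1667) + (2.1667)·(2.1667) + (1.1667)·(1.1667) + (-4.8333)·(-4.8333) + (2.1667)·(2.1667) + (-2.8333)·(-2.8333)) / 5 = 46.8333/5 = 9.3667
  Sample standard deviations s_i = √(s[i,i]):
  s(X) = √(8.4) = 2.8983
  s(Y) = √(9.3667) = 3.0605

Step 3 — r_{ij} = s_{ij} / (s_i · s_j):
  r[X,X] = 1 (diagonal).
  r[X,Y] = 0.6 / (2.8983 · 3.0605) = 0.6 / 8.8702 = 0.0676
  r[Y,Y] = 1 (diagonal).

R is symmetric with unit diagonal. Assembling:

R = [[1, 0.0676],
 [0.0676, 1]]


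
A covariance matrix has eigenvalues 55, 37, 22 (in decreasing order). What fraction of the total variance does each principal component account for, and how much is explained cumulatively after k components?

Step 1 — total variance = trace(Sigma) = Σ λ_i = 55 + 37 + 22 = 114.

Step 2 — fraction explained by component i = λ_i / Σ λ:
  PC1: 55/114 = 0.4825
  PC2: 37/114 = 0.3246
  PC3: 22/114 = 0.193

Step 3 — cumulative fraction after k components = (λ_1 + ... + λ_k) / Σ λ:
  k = 1: 55/114 = 0.4825
  k = 2: (55 + 37)/114 = 92/114 = 0.807
  k = 3: (55 + 37 + 22)/114 = 114/114 = 1

Summary (fraction, with percent):

explained: PC1 0.4825 (48.25%), PC2 0.3246 (32.46%), PC3 0.193 (19.3%);  cumulative: 0.4825, 0.807, 1


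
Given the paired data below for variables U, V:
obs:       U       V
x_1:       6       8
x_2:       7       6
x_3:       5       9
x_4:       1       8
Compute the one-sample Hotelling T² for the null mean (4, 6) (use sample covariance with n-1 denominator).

Step 1 — sample mean vector:
  mean(U) = (6 + 7 + 5 + 1) / 4 = 19/4 = 4.75
  mean(V) = (8 + 6 + 9 + 8) / 4 = 31/4 = 7.75
  x̄ = (4.75, 7.75),  deviation x̄ - mu_0 = (4.75, 7.75) - (4, 6) = (0.75, 1.75).

Step 2 — sample covariance matrix, S[i,j] = (1/(n-1)) · Σ_k (x_{k,i} - mean_i) · (x_{k,j} - mean_j), divisor n-1 = 3:
  S[U,U] = ((1.25)·(1.25) + (2.25)·(2.25) + (0.25)·(0.25) + (-3.75)·(-3.75)) / 3 = 20.75/3 = 6.9167
  S[U,V] = ((1.25)·(0.25) + (2.25)·(-1.75) + (0.25)·(1.25) + (-3.75)·(0.25)) / 3 = -4.25/3 = -1.4167
  S[V,V] = ((0.25)·(0.25) + (-1.75)·(-1.75) + (1.25)·(1.25) + (0.25)·(0.25)) / 3 = 4.75/3 = 1.5833
  S = [[6.9167, -1.4167],
 [-1.4167, 1.5833]].

Step 3 — invert S. det(S) = 6.9167·1.5833 - (-1.4167)² = 8.9444.
  S^{-1} = (1/det) · [[d, -b], [-b, a]] = [[0.177, 0.1584],
 [0.1584, 0.7733]].

Step 4 — quadratic form (x̄ - mu_0)^T · S^{-1} · (x̄ - mu_0):
  S^{-1} · (x̄ - mu_0) = (0.4099, 1.472),
  (x̄ - mu_0)^T · [...] = (0.75)·(0.4099) + (1.75)·(1.472) = 2.8835.

Step 5 — scale by n: T² = 4 · 2.8835 = 11.5342.

T² ≈ 11.5342


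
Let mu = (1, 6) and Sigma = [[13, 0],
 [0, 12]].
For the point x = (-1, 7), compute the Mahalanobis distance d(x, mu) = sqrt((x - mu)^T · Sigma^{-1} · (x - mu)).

Step 1 — centre the observation: (x - mu) = (-2, 1).

Step 2 — invert Sigma. det(Sigma) = 13·12 - (0)² = 156.
  Sigma^{-1} = (1/det) · [[d, -b], [-b, a]] = [[0.0769, 0],
 [0, 0.0833]].

Step 3 — form the quadratic (x - mu)^T · Sigma^{-1} · (x - mu):
  Sigma^{-1} · (x - mu) = (-0.1538, 0.0833).
  (x - mu)^T · [Sigma^{-1} · (x - mu)] = (-2)·(-0.1538) + (1)·(0.0833) = 0.391.

Step 4 — take square root: d = √(0.391) ≈ 0.6253.

d(x, mu) = √(0.391) ≈ 0.6253


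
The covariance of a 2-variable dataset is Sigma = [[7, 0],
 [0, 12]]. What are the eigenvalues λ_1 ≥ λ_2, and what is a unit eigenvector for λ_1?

Step 1 — characteristic polynomial of 2×2 Sigma:
  det(Sigma - λI) = λ² - trace · λ + det = 0.
  trace = 7 + 12 = 19, det = 7·12 - (0)² = 84.
Step 2 — discriminant:
  Δ = trace² - 4·det = 361 - 336 = 25.
Step 3 — eigenvalues:
  λ = (trace ± √Δ)/2 = (19 ± 5)/2,
  λ_1 = 12,  λ_2 = 7.

Step 4 — unit eigenvector for λ_1: Sigma is diagonal, so its eigenvectors are the coordinate axes. λ_1 = 12 is the diagonal entry on the second coordinate axis, hence
  v_1 = (0, 1) (||v_1|| = 1).

λ_1 = 12,  λ_2 = 7;  v_1 ≈ (0, 1)


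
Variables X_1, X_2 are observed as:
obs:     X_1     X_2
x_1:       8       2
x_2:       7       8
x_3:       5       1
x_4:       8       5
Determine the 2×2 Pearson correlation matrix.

Step 1 — column means:
  mean(X_1) = (8 + 7 + 5 + 8) / 4 = 28/4 = 7
  mean(X_2) = (2 + 8 + 1 + 5) / 4 = 16/4 = 4

Step 2 — sample variances and covariances s[i,j] = (1/(n-1)) · Σ_k (x_{k,i} - mean_i) · (x_{k,j} - mean_j), with n-1 = 3:
  s[X_1,X_1] = ((1)·(1) + (0)·(0) + (-2)·(-2) + (1)·(1)) / 3 = 6/3 = 2
  s[X_1,X_2] = ((1)·(-2) + (0)·(4) + (-2)·(-3) + (1)·(1)) / 3 = 5/3 = 1.6667
  s[X_2,X_2] = ((-2)·(-2) + (4)·(4) + (-3)·(-3) + (1)·(1)) / 3 = 30/3 = 10
  Sample standard deviations s_i = √(s[i,i]):
  s(X_1) = √(2) = 1.4142
  s(X_2) = √(10) = 3.1623

Step 3 — r_{ij} = s_{ij} / (s_i · s_j):
  r[X_1,X_1] = 1 (diagonal).
  r[X_1,X_2] = 1.6667 / (1.4142 · 3.1623) = 1.6667 / 4.4721 = 0.3727
  r[X_2,X_2] = 1 (diagonal).

R is symmetric with unit diagonal. Assembling:

R = [[1, 0.3727],
 [0.3727, 1]]


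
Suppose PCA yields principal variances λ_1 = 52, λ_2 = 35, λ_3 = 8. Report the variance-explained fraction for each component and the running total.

Step 1 — total variance = trace(Sigma) = Σ λ_i = 52 + 35 + 8 = 95.

Step 2 — fraction explained by component i = λ_i / Σ λ:
  PC1: 52/95 = 0.5474
  PC2: 35/95 = 0.3684
  PC3: 8/95 = 0.0842

Step 3 — cumulative fraction after k components = (λ_1 + ... + λ_k) / Σ λ:
  k = 1: 52/95 = 0.5474
  k = 2: (52 + 35)/95 = 87/95 = 0.9158
  k = 3: (52 + 35 + 8)/95 = 95/95 = 1

Summary (fraction, with percent):

explained: PC1 0.5474 (54.74%), PC2 0.3684 (36.84%), PC3 0.0842 (8.42%);  cumulative: 0.5474, 0.9158, 1


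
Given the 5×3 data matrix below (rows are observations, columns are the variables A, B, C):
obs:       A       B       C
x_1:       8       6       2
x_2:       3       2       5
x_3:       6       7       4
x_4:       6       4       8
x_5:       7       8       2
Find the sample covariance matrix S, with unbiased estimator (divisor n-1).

Step 1 — column means:
  mean(A) = (8 + 3 + 6 + 6 + 7) / 5 = 30/5 = 6
  mean(B) = (6 + 2 + 7 + 4 + 8) / 5 = 27/5 = 5.4
  mean(C) = (2 + 5 + 4 + 8 + 2) / 5 = 21/5 = 4.2

Step 2 — sample covariance S[i,j] = (1/(n-1)) · Σ_k (x_{k,i} - mean_i) · (x_{k,j} - mean_j), with n-1 = 4.
  S[A,A] = ((2)·(2) + (-3)·(-3) + (0)·(0) + (0)·(0) + (1)·(1)) / 4 = 14/4 = 3.5
  S[A,B] = ((2)·(0.6) + (-3)·(-3.4) + (0)·(1.6) + (0)·(-1.4) + (1)·(2.6)) / 4 = 14/4 = 3.5
  S[A,C] = ((2)·(-2.2) + (-3)·(0.8) + (0)·(-0.2) + (0)·(3.8) + (1)·(-2.2)) / 4 = -9/4 = -2.25
  S[B,B] = ((0.6)·(0.6) + (-3.4)·(-3.4) + (1.6)·(1.6) + (-1.4)·(-1.4) + (2.6)·(2.6)) / 4 = 23.2/4 = 5.8
  S[B,C] = ((0.6)·(-2.2) + (-3.4)·(0.8) + (1.6)·(-0.2) + (-1.4)·(3.8) + (2.6)·(-2.2)) / 4 = -15.4/4 = -3.85
  S[C,C] = ((-2.2)·(-2.2) + (0.8)·(0.8) + (-0.2)·(-0.2) + (3.8)·(3.8) + (-2.2)·(-2.2)) / 4 = 24.8/4 = 6.2

S is symmetric (S[j,i] = S[i,j]). Assembling:

S = [[3.5, 3.5, -2.25],
 [3.5, 5.8, -3.85],
 [-2.25, -3.85, 6.2]]


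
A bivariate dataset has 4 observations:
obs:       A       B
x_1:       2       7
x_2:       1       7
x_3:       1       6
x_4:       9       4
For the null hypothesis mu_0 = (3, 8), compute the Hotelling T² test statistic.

Step 1 — sample mean vector:
  mean(A) = (2 + 1 + 1 + 9) / 4 = 13/4 = 3.25
  mean(B) = (7 + 7 + 6 + 4) / 4 = 24/4 = 6
  x̄ = (3.25, 6),  deviation x̄ - mu_0 = (3.25, 6) - (3, 8) = (0.25, -2).

Step 2 — sample covariance matrix, S[i,j] = (1/(n-1)) · Σ_k (x_{k,i} - mean_i) · (x_{k,j} - mean_j), divisor n-1 = 3:
  S[A,A] = ((-1.25)·(-1.25) + (-2.25)·(-2.25) + (-2.25)·(-2.25) + (5.75)·(5.75)) / 3 = 44.75/3 = 14.9167
  S[A,B] = ((-1.25)·(1) + (-2.25)·(1) + (-2.25)·(0) + (5.75)·(-2)) / 3 = -15/3 = -5
  S[B,B] = ((1)·(1) + (1)·(1) + (0)·(0) + (-2)·(-2)) / 3 = 6/3 = 2
  S = [[14.9167, -5],
 [-5, 2]].

Step 3 — invert S. det(S) = 14.9167·2 - (-5)² = 4.8333.
  S^{-1} = (1/det) · [[d, -b], [-b, a]] = [[0.4138, 1.0345],
 [1.0345, 3.0862]].

Step 4 — quadratic form (x̄ - mu_0)^T · S^{-1} · (x̄ - mu_0):
  S^{-1} · (x̄ - mu_0) = (-1.9655, -5.9138),
  (x̄ - mu_0)^T · [...] = (0.25)·(-1.9655) + (-2)·(-5.9138) = 11.3362.

Step 5 — scale by n: T² = 4 · 11.3362 = 45.3448.

T² ≈ 45.3448


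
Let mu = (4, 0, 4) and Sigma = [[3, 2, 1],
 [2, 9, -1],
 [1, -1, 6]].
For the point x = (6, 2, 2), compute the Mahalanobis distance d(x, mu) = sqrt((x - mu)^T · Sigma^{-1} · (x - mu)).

Step 1 — centre the observation: (x - mu) = (2, 2, -2).

Step 2 — invert Sigma (cofactor / det for 3×3, or solve directly):
  Sigma^{-1} = [[0.4344, -0.1066, -0.0902],
 [-0.1066, 0.1393, 0.041],
 [-0.0902, 0.041, 0.1885]].

Step 3 — form the quadratic (x - mu)^T · Sigma^{-1} · (x - mu):
  Sigma^{-1} · (x - mu) = (0.8361, -0.0164, -0.4754).
  (x - mu)^T · [Sigma^{-1} · (x - mu)] = (2)·(0.8361) + (2)·(-0.0164) + (-2)·(-0.4754) = 2.5902.

Step 4 — take square root: d = √(2.5902) ≈ 1.6094.

d(x, mu) = √(2.5902) ≈ 1.6094


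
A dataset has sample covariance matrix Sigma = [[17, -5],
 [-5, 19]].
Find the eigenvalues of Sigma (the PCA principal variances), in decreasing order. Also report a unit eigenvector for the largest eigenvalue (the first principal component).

Step 1 — characteristic polynomial of 2×2 Sigma:
  det(Sigma - λI) = λ² - trace · λ + det = 0.
  trace = 17 + 19 = 36, det = 17·19 - (-5)² = 298.
Step 2 — discriminant:
  Δ = trace² - 4·det = 1296 - 1192 = 104.
Step 3 — eigenvalues:
  λ = (trace ± √Δ)/2 = (36 ± 10.198)/2,
  λ_1 = 23.099,  λ_2 = 12.901.

Step 4 — unit eigenvector for λ_1: solve (Sigma - λ_1 I)v = 0. First row:
  (17 - 23.099)·v_x + (-5)·v_y = 0, i.e. (-6.099)·v_x + (-5)·v_y = 0,
  so v ∝ (b, λ_1 - a) = (-5, 6.099); multiply by -1 so the first entry is positive: u = (5, -6.099).
  ||u|| = √((5)² + (-6.099)²) = √(62.198) ≈ 7.8866,
  v_1 = u/||u|| ≈ (0.634, -0.7733) (||v_1|| = 1).

λ_1 = 23.099,  λ_2 = 12.901;  v_1 ≈ (0.634, -0.7733)


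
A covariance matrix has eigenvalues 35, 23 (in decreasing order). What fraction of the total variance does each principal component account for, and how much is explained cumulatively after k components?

Step 1 — total variance = trace(Sigma) = Σ λ_i = 35 + 23 = 58.

Step 2 — fraction explained by component i = λ_i / Σ λ:
  PC1: 35/58 = 0.6034
  PC2: 23/58 = 0.3966

Step 3 — cumulative fraction after k components = (λ_1 + ... + λ_k) / Σ λ:
  k = 1: 35/58 = 0.6034
  k = 2: (35 + 23)/58 = 58/58 = 1

Summary (fraction, with percent):

explained: PC1 0.6034 (60.34%), PC2 0.3966 (39.66%);  cumulative: 0.6034, 1


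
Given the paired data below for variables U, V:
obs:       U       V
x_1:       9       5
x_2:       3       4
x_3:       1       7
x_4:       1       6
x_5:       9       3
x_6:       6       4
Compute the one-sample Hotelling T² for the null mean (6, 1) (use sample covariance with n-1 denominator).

Step 1 — sample mean vector:
  mean(U) = (9 + 3 + 1 + 1 + 9 + 6) / 6 = 29/6 = 4.8333
  mean(V) = (5 + 4 + 7 + 6 + 3 + 4) / 6 = 29/6 = 4.8333
  x̄ = (4.8333, 4.8333),  deviation x̄ - mu_0 = (4.8333, 4.8333) - (6, 1) = (-1.1667, 3.8333).

Step 2 — sample covariance matrix, S[i,j] = (1/(n-1)) · Σ_k (x_{k,i} - mean_i) · (x_{k,j} - mean_j), divisor n-1 = 5:
  S[U,U] = ((4.1667)·(4.1667) + (-1.8333)·(-1.8333) + (-3.8333)·(-3.8333) + (-3.8333)·(-3.8333) + (4.1667)·(4.1667) + (1.1667)·(1.1667)) / 5 = 68.8333/5 = 13.7667
  S[U,V] = ((4.1667)·(0.1667) + (-1.8333)·(-0.8333) + (-3.8333)·(2.1667) + (-3.8333)·(1.1667) + (4.1667)·(-1.8333) + (1.1667)·(-0.8333)) / 5 = -19.1667/5 = -3.8333
  S[V,V] = ((0.1667)·(0.1667) + (-0.8333)·(-0.8333) + (2.1667)·(2.1667) + (1.1667)·(1.1667) + (-1.8333)·(-1.8333) + (-0.8333)·(-0.8333)) / 5 = 10.8333/5 = 2.1667
  S = [[13.7667, -3.8333],
 [-3.8333, 2.1667]].

Step 3 — invert S. det(S) = 13.7667·2.1667 - (-3.8333)² = 15.1333.
  S^{-1} = (1/det) · [[d, -b], [-b, a]] = [[0.1432, 0.2533],
 [0.2533, 0.9097]].

Step 4 — quadratic form (x̄ - mu_0)^T · S^{-1} · (x̄ - mu_0):
  S^{-1} · (x̄ - mu_0) = (0.804, 3.1916),
  (x̄ - mu_0)^T · [...] = (-1.1667)·(0.804) + (3.8333)·(3.1916) = 11.2966.

Step 5 — scale by n: T² = 6 · 11.2966 = 67.7797.

T² ≈ 67.7797


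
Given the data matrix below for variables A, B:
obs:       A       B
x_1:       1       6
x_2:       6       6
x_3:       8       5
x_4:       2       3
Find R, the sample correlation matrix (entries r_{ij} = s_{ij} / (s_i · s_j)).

Step 1 — column means:
  mean(A) = (1 + 6 + 8 + 2) / 4 = 17/4 = 4.25
  mean(B) = (6 + 6 + 5 + 3) / 4 = 20/4 = 5

Step 2 — sample variances and covariances s[i,j] = (1/(n-1)) · Σ_k (x_{k,i} - mean_i) · (x_{k,j} - mean_j), with n-1 = 3:
  s[A,A] = ((-3.25)·(-3.25) + (1.75)·(1.75) + (3.75)·(3.75) + (-2.25)·(-2.25)) / 3 = 32.75/3 = 10.9167
  s[A,B] = ((-3.25)·(1) + (1.75)·(1) + (3.75)·(0) + (-2.25)·(-2)) / 3 = 3/3 = 1
  s[B,B] = ((1)·(1) + (1)·(1) + (0)·(0) + (-2)·(-2)) / 3 = 6/3 = 2
  Sample standard deviations s_i = √(s[i,i]):
  s(A) = √(10.9167) = 3.304
  s(B) = √(2) = 1.4142

Step 3 — r_{ij} = s_{ij} / (s_i · s_j):
  r[A,A] = 1 (diagonal).
  r[A,B] = 1 / (3.304 · 1.4142) = 1 / 4.6726 = 0.214
  r[B,B] = 1 (diagonal).

R is symmetric with unit diagonal. Assembling:

R = [[1, 0.214],
 [0.214, 1]]


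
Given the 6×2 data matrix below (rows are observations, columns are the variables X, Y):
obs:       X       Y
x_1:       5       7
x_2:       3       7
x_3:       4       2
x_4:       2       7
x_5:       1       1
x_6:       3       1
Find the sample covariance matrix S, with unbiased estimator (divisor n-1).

Step 1 — column means:
  mean(X) = (5 + 3 + 4 + 2 + 1 + 3) / 6 = 18/6 = 3
  mean(Y) = (7 + 7 + 2 + 7 + 1 + 1) / 6 = 25/6 = 4.1667

Step 2 — sample covariance S[i,j] = (1/(n-1)) · Σ_k (x_{k,i} - mean_i) · (x_{k,j} - mean_j), with n-1 = 5.
  S[X,X] = ((2)·(2) + (0)·(0) + (1)·(1) + (-1)·(-1) + (-2)·(-2) + (0)·(0)) / 5 = 10/5 = 2
  S[X,Y] = ((2)·(2.8333) + (0)·(2.8333) + (1)·(-2.1667) + (-1)·(2.8333) + (-2)·(-3.1667) + (0)·(-3.1667)) / 5 = 7/5 = 1.4
  S[Y,Y] = ((2.8333)·(2.8333) + (2.8333)·(2.8333) + (-2.1667)·(-2.1667) + (2.8333)·(2.8333) + (-3.1667)·(-3.1667) + (-3.1667)·(-3.1667)) / 5 = 48.8333/5 = 9.7667

S is symmetric (S[j,i] = S[i,j]). Assembling:

S = [[2, 1.4],
 [1.4, 9.7667]]


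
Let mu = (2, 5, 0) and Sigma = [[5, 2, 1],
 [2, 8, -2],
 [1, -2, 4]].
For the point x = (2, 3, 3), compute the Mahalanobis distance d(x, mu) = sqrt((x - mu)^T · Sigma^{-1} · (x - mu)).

Step 1 — centre the observation: (x - mu) = (0, -2, 3).

Step 2 — invert Sigma (cofactor / det for 3×3, or solve directly):
  Sigma^{-1} = [[0.2593, -0.0926, -0.1111],
 [-0.0926, 0.1759, 0.1111],
 [-0.1111, 0.1111, 0.3333]].

Step 3 — form the quadratic (x - mu)^T · Sigma^{-1} · (x - mu):
  Sigma^{-1} · (x - mu) = (-0.1481, -0.0185, 0.7778).
  (x - mu)^T · [Sigma^{-1} · (x - mu)] = (0)·(-0.1481) + (-2)·(-0.0185) + (3)·(0.7778) = 2.3704.

Step 4 — take square root: d = √(2.3704) ≈ 1.5396.

d(x, mu) = √(2.3704) ≈ 1.5396


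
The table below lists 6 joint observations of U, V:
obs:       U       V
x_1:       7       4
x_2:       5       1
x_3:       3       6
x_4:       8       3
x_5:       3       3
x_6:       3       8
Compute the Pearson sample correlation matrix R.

Step 1 — column means:
  mean(U) = (7 + 5 + 3 + 8 + 3 + 3) / 6 = 29/6 = 4.8333
  mean(V) = (4 + 1 + 6 + 3 + 3 + 8) / 6 = 25/6 = 4.1667

Step 2 — sample variances and covariances s[i,j] = (1/(n-1)) · Σ_k (x_{k,i} - mean_i) · (x_{k,j} - mean_j), with n-1 = 5:
  s[U,U] = ((2.1667)·(2.1667) + (0.1667)·(0.1667) + (-1.8333)·(-1.8333) + (3.1667)·(3.1667) + (-1.8333)·(-1.8333) + (-1.8333)·(-1.8333)) / 5 = 24.8333/5 = 4.9667
  s[U,V] = ((2.1667)·(-0.1667) + (0.1667)·(-3.1667) + (-1.8333)·(1.8333) + (3.1667)·(-1.1667) + (-1.8333)·(-1.1667) + (-1.8333)·(3.8333)) / 5 = -12.8333/5 = -2.5667
  s[V,V] = ((-0.1667)·(-0.1667) + (-3.1667)·(-3.1667) + (1.8333)·(1.8333) + (-1.1667)·(-1.1667) + (-1.1667)·(-1.1667) + (3.8333)·(3.8333)) / 5 = 30.8333/5 = 6.1667
  Sample standard deviations s_i = √(s[i,i]):
  s(U) = √(4.9667) = 2.2286
  s(V) = √(6.1667) = 2.4833

Step 3 — r_{ij} = s_{ij} / (s_i · s_j):
  r[U,U] = 1 (diagonal).
  r[U,V] = -2.5667 / (2.2286 · 2.4833) = -2.5667 / 5.5342 = -0.4638
  r[V,V] = 1 (diagonal).

R is symmetric with unit diagonal. Assembling:

R = [[1, -0.4638],
 [-0.4638, 1]]


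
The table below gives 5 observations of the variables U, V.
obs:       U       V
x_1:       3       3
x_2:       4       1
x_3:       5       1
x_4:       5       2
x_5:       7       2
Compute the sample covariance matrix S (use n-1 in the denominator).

Step 1 — column means:
  mean(U) = (3 + 4 + 5 + 5 + 7) / 5 = 24/5 = 4.8
  mean(V) = (3 + 1 + 1 + 2 + 2) / 5 = 9/5 = 1.8

Step 2 — sample covariance S[i,j] = (1/(n-1)) · Σ_k (x_{k,i} - mean_i) · (x_{k,j} - mean_j), with n-1 = 4.
  S[U,U] = ((-1.8)·(-1.8) + (-0.8)·(-0.8) + (0.2)·(0.2) + (0.2)·(0.2) + (2.2)·(2.2)) / 4 = 8.8/4 = 2.2
  S[U,V] = ((-1.8)·(1.2) + (-0.8)·(-0.8) + (0.2)·(-0.8) + (0.2)·(0.2) + (2.2)·(0.2)) / 4 = -1.2/4 = -0.3
  S[V,V] = ((1.2)·(1.2) + (-0.8)·(-0.8) + (-0.8)·(-0.8) + (0.2)·(0.2) + (0.2)·(0.2)) / 4 = 2.8/4 = 0.7

S is symmetric (S[j,i] = S[i,j]). Assembling:

S = [[2.2, -0.3],
 [-0.3, 0.7]]


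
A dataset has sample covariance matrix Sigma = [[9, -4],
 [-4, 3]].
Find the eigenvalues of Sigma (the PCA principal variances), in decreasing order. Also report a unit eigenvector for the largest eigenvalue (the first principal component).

Step 1 — characteristic polynomial of 2×2 Sigma:
  det(Sigma - λI) = λ² - trace · λ + det = 0.
  trace = 9 + 3 = 12, det = 9·3 - (-4)² = 11.
Step 2 — discriminant:
  Δ = trace² - 4·det = 144 - 44 = 100.
Step 3 — eigenvalues:
  λ = (trace ± √Δ)/2 = (12 ± 10)/2,
  λ_1 = 11,  λ_2 = 1.

Step 4 — unit eigenvector for λ_1: solve (Sigma - λ_1 I)v = 0. First row:
  (9 - 11)·v_x + (-4)·v_y = 0, i.e. (-2)·v_x + (-4)·v_y = 0,
  so v ∝ (b, λ_1 - a) = (-4, 2); multiply by -1 so the first entry is positive: u = (4, -2).
  ||u|| = √((4)² + (-2)²) = √(20) ≈ 4.4721,
  v_1 = u/||u|| ≈ (0.8944, -0.4472) (||v_1|| = 1).

λ_1 = 11,  λ_2 = 1;  v_1 ≈ (0.8944, -0.4472)


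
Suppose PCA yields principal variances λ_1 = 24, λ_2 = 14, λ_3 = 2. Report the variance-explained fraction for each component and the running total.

Step 1 — total variance = trace(Sigma) = Σ λ_i = 24 + 14 + 2 = 40.

Step 2 — fraction explained by component i = λ_i / Σ λ:
  PC1: 24/40 = 0.6
  PC2: 14/40 = 0.35
  PC3: 2/40 = 0.05

Step 3 — cumulative fraction after k components = (λ_1 + ... + λ_k) / Σ λ:
  k = 1: 24/40 = 0.6
  k = 2: (24 + 14)/40 = 38/40 = 0.95
  k = 3: (24 + 14 + 2)/40 = 40/40 = 1

Summary (fraction, with percent):

explained: PC1 0.6 (60%), PC2 0.35 (35%), PC3 0.05 (5%);  cumulative: 0.6, 0.95, 1


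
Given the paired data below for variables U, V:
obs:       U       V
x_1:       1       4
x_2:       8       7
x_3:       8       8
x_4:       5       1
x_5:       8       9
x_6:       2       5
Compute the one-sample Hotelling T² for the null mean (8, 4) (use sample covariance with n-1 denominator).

Step 1 — sample mean vector:
  mean(U) = (1 + 8 + 8 + 5 + 8 + 2) / 6 = 32/6 = 5.3333
  mean(V) = (4 + 7 + 8 + 1 + 9 + 5) / 6 = 34/6 = 5.6667
  x̄ = (5.3333, 5.6667),  deviation x̄ - mu_0 = (5.3333, 5.6667) - (8, 4) = (-2.6667, 1.6667).

Step 2 — sample covariance matrix, S[i,j] = (1/(n-1)) · Σ_k (x_{k,i} - mean_i) · (x_{k,j} - mean_j), divisor n-1 = 5:
  S[U,U] = ((-4.3333)·(-4.3333) + (2.6667)·(2.6667) + (2.6667)·(2.6667) + (-0.3333)·(-0.3333) + (2.6667)·(2.6667) + (-3.3333)·(-3.3333)) / 5 = 51.3333/5 = 10.2667
  S[U,V] = ((-4.3333)·(-1.6667) + (2.6667)·(1.3333) + (2.6667)·(2.3333) + (-0.3333)·(-4.6667) + (2.6667)·(3.3333) + (-3.3333)·(-0.6667)) / 5 = 29.6667/5 = 5.9333
  S[V,V] = ((-1.6667)·(-1.6667) + (1.3333)·(1.3333) + (2.3333)·(2.3333) + (-4.6667)·(-4.6667) + (3.3333)·(3.3333) + (-0.6667)·(-0.6667)) / 5 = 43.3333/5 = 8.6667
  S = [[10.2667, 5.9333],
 [5.9333, 8.6667]].

Step 3 — invert S. det(S) = 10.2667·8.6667 - (5.9333)² = 53.7733.
  S^{-1} = (1/det) · [[d, -b], [-b, a]] = [[0.1612, -0.1103],
 [-0.1103, 0.1909]].

Step 4 — quadratic form (x̄ - mu_0)^T · S^{-1} · (x̄ - mu_0):
  S^{-1} · (x̄ - mu_0) = (-0.6137, 0.6124),
  (x̄ - mu_0)^T · [...] = (-2.6667)·(-0.6137) + (1.6667)·(0.6124) = 2.6572.

Step 5 — scale by n: T² = 6 · 2.6572 = 15.9435.

T² ≈ 15.9435


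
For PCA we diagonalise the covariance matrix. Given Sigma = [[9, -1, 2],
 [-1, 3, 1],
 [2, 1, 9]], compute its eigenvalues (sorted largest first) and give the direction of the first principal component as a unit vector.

Step 1 — characteristic polynomial p(λ) = det(λI - Sigma) = λ³ - tr·λ² + c_1·λ - det, where tr = trace, c_1 = sum of the principal 2×2 minors, det = det(Sigma):
  tr = 9 + 3 + 9 = 21,
  c_1 = (9·3 - (-1)²) + (9·9 - (2)²) + (3·9 - (1)²) = 26 + 77 + 26 = 129,
  det = 9·(3·9 - (1)²) - (-1)·((-1)·9 - (1)·(2)) + (2)·((-1)·(1) - 3·(2)) = 9·(26) - (-1)·(-11) + (2)·(-7) = 209.
  So p(λ) = λ³ - 21λ² + 129λ - 209.
Step 2 — look for an integer root (rational root theorem: any rational root is an integer divisor of 209). Testing λ = 11:
  p(11) = 1331 - 2541 + 1419 - 209 = 0  ✓
  Dividing out (λ - 11): p(λ) = (λ - 11)(λ² - 10λ + 19).
Step 3 — remaining eigenvalues from the quadratic λ² - 10λ + 19 = 0:
  Δ = 10² - 4·19 = 100 - 76 = 24,  λ = (10 ± √24)/2 = (10 ± 4.899)/2 ≈ 7.4495 or 2.5505.
  Sorted: λ_1 = 11,  λ_2 = 7.4495,  λ_3 = 2.5505  (check: sum = 21 = tr ✓).

Step 4 — unit eigenvector for λ_1 = 11: v spans the null space of (Sigma - λ_1 I), whose rows are
  r_1 = (-2, -1, 2),  r_2 = (-1, -8, 1),  r_3 = (2, 1, -2).
  v is orthogonal to every row, so take v ∝ r_1 × r_2 = ((-1)·(1) - (2)·(-8), (2)·(-1) - (-2)·(1), (-2)·(-8) - (-1)·(-1)) = (15, 0, 15).
  Rescale (divide by 15): u = (1, 0, 1).
  ||u|| = √((1)² + (0)² + (1)²) = √(2) ≈ 1.4142,  v_1 = u/||u|| ≈ (0.7071, 0, 0.7071) (||v_1|| = 1).

λ_1 = 11,  λ_2 = 7.4495,  λ_3 = 2.5505;  v_1 ≈ (0.7071, 0, 0.7071)


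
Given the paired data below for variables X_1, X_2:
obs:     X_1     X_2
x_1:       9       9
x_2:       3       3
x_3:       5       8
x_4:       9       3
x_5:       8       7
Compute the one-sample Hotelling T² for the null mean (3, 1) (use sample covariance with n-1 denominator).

Step 1 — sample mean vector:
  mean(X_1) = (9 + 3 + 5 + 9 + 8) / 5 = 34/5 = 6.8
  mean(X_2) = (9 + 3 + 8 + 3 + 7) / 5 = 30/5 = 6
  x̄ = (6.8, 6),  deviation x̄ - mu_0 = (6.8, 6) - (3, 1) = (3.8, 5).

Step 2 — sample covariance matrix, S[i,j] = (1/(n-1)) · Σ_k (x_{k,i} - mean_i) · (x_{k,j} - mean_j), divisor n-1 = 4:
  S[X_1,X_1] = ((2.2)·(2.2) + (-3.8)·(-3.8) + (-1.8)·(-1.8) + (2.2)·(2.2) + (1.2)·(1.2)) / 4 = 28.8/4 = 7.2
  S[X_1,X_2] = ((2.2)·(3) + (-3.8)·(-3) + (-1.8)·(2) + (2.2)·(-3) + (1.2)·(1)) / 4 = 9/4 = 2.25
  S[X_2,X_2] = ((3)·(3) + (-3)·(-3) + (2)·(2) + (-3)·(-3) + (1)·(1)) / 4 = 32/4 = 8
  S = [[7.2, 2.25],
 [2.25, 8]].

Step 3 — invert S. det(S) = 7.2·8 - (2.25)² = 52.5375.
  S^{-1} = (1/det) · [[d, -b], [-b, a]] = [[0.1523, -0.0428],
 [-0.0428, 0.137]].

Step 4 — quadratic form (x̄ - mu_0)^T · S^{-1} · (x̄ - mu_0):
  S^{-1} · (x̄ - mu_0) = (0.3645, 0.5225),
  (x̄ - mu_0)^T · [...] = (3.8)·(0.3645) + (5)·(0.5225) = 3.9975.

Step 5 — scale by n: T² = 5 · 3.9975 = 19.9876.

T² ≈ 19.9876


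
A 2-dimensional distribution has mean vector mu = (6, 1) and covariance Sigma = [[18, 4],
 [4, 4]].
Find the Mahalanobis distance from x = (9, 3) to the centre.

Step 1 — centre the observation: (x - mu) = (3, 2).

Step 2 — invert Sigma. det(Sigma) = 18·4 - (4)² = 56.
  Sigma^{-1} = (1/det) · [[d, -b], [-b, a]] = [[0.0714, -0.0714],
 [-0.0714, 0.3214]].

Step 3 — form the quadratic (x - mu)^T · Sigma^{-1} · (x - mu):
  Sigma^{-1} · (x - mu) = (0.0714, 0.4286).
  (x - mu)^T · [Sigma^{-1} · (x - mu)] = (3)·(0.0714) + (2)·(0.4286) = 1.0714.

Step 4 — take square root: d = √(1.0714) ≈ 1.0351.

d(x, mu) = √(1.0714) ≈ 1.0351


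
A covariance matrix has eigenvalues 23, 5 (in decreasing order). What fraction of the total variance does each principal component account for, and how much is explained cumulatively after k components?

Step 1 — total variance = trace(Sigma) = Σ λ_i = 23 + 5 = 28.

Step 2 — fraction explained by component i = λ_i / Σ λ:
  PC1: 23/28 = 0.8214
  PC2: 5/28 = 0.1786

Step 3 — cumulative fraction after k components = (λ_1 + ... + λ_k) / Σ λ:
  k = 1: 23/28 = 0.8214
  k = 2: (23 + 5)/28 = 28/28 = 1

Summary (fraction, with percent):

explained: PC1 0.8214 (82.14%), PC2 0.1786 (17.86%);  cumulative: 0.8214, 1


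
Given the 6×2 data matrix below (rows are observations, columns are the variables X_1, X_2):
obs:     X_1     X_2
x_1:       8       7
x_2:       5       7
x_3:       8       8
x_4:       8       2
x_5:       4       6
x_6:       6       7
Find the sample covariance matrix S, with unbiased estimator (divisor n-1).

Step 1 — column means:
  mean(X_1) = (8 + 5 + 8 + 8 + 4 + 6) / 6 = 39/6 = 6.5
  mean(X_2) = (7 + 7 + 8 + 2 + 6 + 7) / 6 = 37/6 = 6.1667

Step 2 — sample covariance S[i,j] = (1/(n-1)) · Σ_k (x_{k,i} - mean_i) · (x_{k,j} - mean_j), with n-1 = 5.
  S[X_1,X_1] = ((1.5)·(1.5) + (-1.5)·(-1.5) + (1.5)·(1.5) + (1.5)·(1.5) + (-2.5)·(-2.5) + (-0.5)·(-0.5)) / 5 = 15.5/5 = 3.1
  S[X_1,X_2] = ((1.5)·(0.8333) + (-1.5)·(0.8333) + (1.5)·(1.8333) + (1.5)·(-4.1667) + (-2.5)·(-0.1667) + (-0.5)·(0.8333)) / 5 = -3.5/5 = -0.7
  S[X_2,X_2] = ((0.8333)·(0.8333) + (0.8333)·(0.8333) + (1.8333)·(1.8333) + (-4.1667)·(-4.1667) + (-0.1667)·(-0.1667) + (0.8333)·(0.8333)) / 5 = 22.8333/5 = 4.5667

S is symmetric (S[j,i] = S[i,j]). Assembling:

S = [[3.1, -0.7],
 [-0.7, 4.5667]]


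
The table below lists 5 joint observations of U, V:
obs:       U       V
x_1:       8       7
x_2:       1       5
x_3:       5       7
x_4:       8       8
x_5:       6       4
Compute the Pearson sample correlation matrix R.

Step 1 — column means:
  mean(U) = (8 + 1 + 5 + 8 + 6) / 5 = 28/5 = 5.6
  mean(V) = (7 + 5 + 7 + 8 + 4) / 5 = 31/5 = 6.2

Step 2 — sample variances and covariances s[i,j] = (1/(n-1)) · Σ_k (x_{k,i} - mean_i) · (x_{k,j} - mean_j), with n-1 = 4:
  s[U,U] = ((2.4)·(2.4) + (-4.6)·(-4.6) + (-0.6)·(-0.6) + (2.4)·(2.4) + (0.4)·(0.4)) / 4 = 33.2/4 = 8.3
  s[U,V] = ((2.4)·(0.8) + (-4.6)·(-1.2) + (-0.6)·(0.8) + (2.4)·(1.8) + (0.4)·(-2.2)) / 4 = 10.4/4 = 2.6
  s[V,V] = ((0.8)·(0.8) + (-1.2)·(-1.2) + (0.8)·(0.8) + (1.8)·(1.8) + (-2.2)·(-2.2)) / 4 = 10.8/4 = 2.7
  Sample standard deviations s_i = √(s[i,i]):
  s(U) = √(8.3) = 2.881
  s(V) = √(2.7) = 1.6432

Step 3 — r_{ij} = s_{ij} / (s_i · s_j):
  r[U,U] = 1 (diagonal).
  r[U,V] = 2.6 / (2.881 · 1.6432) = 2.6 / 4.7339 = 0.5492
  r[V,V] = 1 (diagonal).

R is symmetric with unit diagonal. Assembling:

R = [[1, 0.5492],
 [0.5492, 1]]


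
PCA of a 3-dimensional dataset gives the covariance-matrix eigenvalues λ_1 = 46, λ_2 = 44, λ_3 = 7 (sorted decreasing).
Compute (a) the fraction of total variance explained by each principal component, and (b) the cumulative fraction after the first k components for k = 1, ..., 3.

Step 1 — total variance = trace(Sigma) = Σ λ_i = 46 + 44 + 7 = 97.

Step 2 — fraction explained by component i = λ_i / Σ λ:
  PC1: 46/97 = 0.4742
  PC2: 44/97 = 0.4536
  PC3: 7/97 = 0.0722

Step 3 — cumulative fraction after k components = (λ_1 + ... + λ_k) / Σ λ:
  k = 1: 46/97 = 0.4742
  k = 2: (46 + 44)/97 = 90/97 = 0.9278
  k = 3: (46 + 44 + 7)/97 = 97/97 = 1

Summary (fraction, with percent):

explained: PC1 0.4742 (47.42%), PC2 0.4536 (45.36%), PC3 0.0722 (7.22%);  cumulative: 0.4742, 0.9278, 1


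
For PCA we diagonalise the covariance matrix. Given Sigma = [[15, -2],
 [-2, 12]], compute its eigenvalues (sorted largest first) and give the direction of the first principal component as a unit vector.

Step 1 — characteristic polynomial of 2×2 Sigma:
  det(Sigma - λI) = λ² - trace · λ + det = 0.
  trace = 15 + 12 = 27, det = 15·12 - (-2)² = 176.
Step 2 — discriminant:
  Δ = trace² - 4·det = 729 - 704 = 25.
Step 3 — eigenvalues:
  λ = (trace ± √Δ)/2 = (27 ± 5)/2,
  λ_1 = 16,  λ_2 = 11.

Step 4 — unit eigenvector for λ_1: solve (Sigma - λ_1 I)v = 0. First row:
  (15 - 16)·v_x + (-2)·v_y = 0, i.e. (-1)·v_x + (-2)·v_y = 0,
  so v ∝ (b, λ_1 - a) = (-2, 1); multiply by -1 so the first entry is positive: u = (2, -1).
  ||u|| = √((2)² + (-1)²) = √(5) ≈ 2.2361,
  v_1 = u/||u|| ≈ (0.8944, -0.4472) (||v_1|| = 1).

λ_1 = 16,  λ_2 = 11;  v_1 ≈ (0.8944, -0.4472)


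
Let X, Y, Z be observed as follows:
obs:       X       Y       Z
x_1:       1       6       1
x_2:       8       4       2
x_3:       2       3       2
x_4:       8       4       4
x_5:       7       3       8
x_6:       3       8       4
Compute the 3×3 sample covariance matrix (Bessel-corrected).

Step 1 — column means:
  mean(X) = (1 + 8 + 2 + 8 + 7 + 3) / 6 = 29/6 = 4.8333
  mean(Y) = (6 + 4 + 3 + 4 + 3 + 8) / 6 = 28/6 = 4.6667
  mean(Z) = (1 + 2 + 2 + 4 + 8 + 4) / 6 = 21/6 = 3.5

Step 2 — sample covariance S[i,j] = (1/(n-1)) · Σ_k (x_{k,i} - mean_i) · (x_{k,j} - mean_j), with n-1 = 5.
  S[X,X] = ((-3.8333)·(-3.8333) + (3.1667)·(3.1667) + (-2.8333)·(-2.8333) + (3.1667)·(3.1667) + (2.1667)·(2.1667) + (-1.8333)·(-1.8333)) / 5 = 50.8333/5 = 10.1667
  S[X,Y] = ((-3.8333)·(1.3333) + (3.1667)·(-0.6667) + (-2.8333)·(-1.6667) + (3.1667)·(-0.6667) + (2.1667)·(-1.6667) + (-1.8333)·(3.3333)) / 5 = -14.3333/5 = -2.8667
  S[X,Z] = ((-3.8333)·(-2.5) + (3.1667)·(-1.5) + (-2.8333)·(-1.5) + (3.1667)·(0.5) + (2.1667)·(4.5) + (-1.8333)·(0.5)) / 5 = 19.5/5 = 3.9
  S[Y,Y] = ((1.3333)·(1.3333) + (-0.6667)·(-0.6667) + (-1.6667)·(-1.6667) + (-0.6667)·(-0.6667) + (-1.6667)·(-1.6667) + (3.3333)·(3.3333)) / 5 = 19.3333/5 = 3.8667
  S[Y,Z] = ((1.3333)·(-2.5) + (-0.6667)·(-1.5) + (-1.6667)·(-1.5) + (-0.6667)·(0.5) + (-1.6667)·(4.5) + (3.3333)·(0.5)) / 5 = -6/5 = -1.2
  S[Z,Z] = ((-2.5)·(-2.5) + (-1.5)·(-1.5) + (-1.5)·(-1.5) + (0.5)·(0.5) + (4.5)·(4.5) + (0.5)·(0.5)) / 5 = 31.5/5 = 6.3

S is symmetric (S[j,i] = S[i,j]). Assembling:

S = [[10.1667, -2.8667, 3.9],
 [-2.8667, 3.8667, -1.2],
 [3.9, -1.2, 6.3]]


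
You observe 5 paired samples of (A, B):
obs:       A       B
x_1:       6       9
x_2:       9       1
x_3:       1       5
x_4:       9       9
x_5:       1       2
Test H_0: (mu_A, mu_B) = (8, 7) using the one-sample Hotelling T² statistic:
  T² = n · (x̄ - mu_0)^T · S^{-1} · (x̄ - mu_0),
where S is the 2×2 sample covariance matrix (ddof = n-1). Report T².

Step 1 — sample mean vector:
  mean(A) = (6 + 9 + 1 + 9 + 1) / 5 = 26/5 = 5.2
  mean(B) = (9 + 1 + 5 + 9 + 2) / 5 = 26/5 = 5.2
  x̄ = (5.2, 5.2),  deviation x̄ - mu_0 = (5.2, 5.2) - (8, 7) = (-2.8, -1.8).

Step 2 — sample covariance matrix, S[i,j] = (1/(n-1)) · Σ_k (x_{k,i} - mean_i) · (x_{k,j} - mean_j), divisor n-1 = 4:
  S[A,A] = ((0.8)·(0.8) + (3.8)·(3.8) + (-4.2)·(-4.2) + (3.8)·(3.8) + (-4.2)·(-4.2)) / 4 = 64.8/4 = 16.2
  S[A,B] = ((0.8)·(3.8) + (3.8)·(-4.2) + (-4.2)·(-0.2) + (3.8)·(3.8) + (-4.2)·(-3.2)) / 4 = 15.8/4 = 3.95
  S[B,B] = ((3.8)·(3.8) + (-4.2)·(-4.2) + (-0.2)·(-0.2) + (3.8)·(3.8) + (-3.2)·(-3.2)) / 4 = 56.8/4 = 14.2
  S = [[16.2, 3.95],
 [3.95, 14.2]].

Step 3 — invert S. det(S) = 16.2·14.2 - (3.95)² = 214.4375.
  S^{-1} = (1/det) · [[d, -b], [-b, a]] = [[0.0662, -0.0184],
 [-0.0184, 0.0755]].

Step 4 — quadratic form (x̄ - mu_0)^T · S^{-1} · (x̄ - mu_0):
  S^{-1} · (x̄ - mu_0) = (-0.1523, -0.0844),
  (x̄ - mu_0)^T · [...] = (-2.8)·(-0.1523) + (-1.8)·(-0.0844) = 0.5783.

Step 5 — scale by n: T² = 5 · 0.5783 = 2.8913.

T² ≈ 2.8913


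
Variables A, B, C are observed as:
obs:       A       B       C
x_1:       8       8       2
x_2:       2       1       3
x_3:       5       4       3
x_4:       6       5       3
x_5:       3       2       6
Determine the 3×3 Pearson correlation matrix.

Step 1 — column means:
  mean(A) = (8 + 2 + 5 + 6 + 3) / 5 = 24/5 = 4.8
  mean(B) = (8 + 1 + 4 + 5 + 2) / 5 = 20/5 = 4
  mean(C) = (2 + 3 + 3 + 3 + 6) / 5 = 17/5 = 3.4

Step 2 — sample variances and covariances s[i,j] = (1/(n-1)) · Σ_k (x_{k,i} - mean_i) · (x_{k,j} - mean_j), with n-1 = 4:
  s[A,A] = ((3.2)·(3.2) + (-2.8)·(-2.8) + (0.2)·(0.2) + (1.2)·(1.2) + (-1.8)·(-1.8)) / 4 = 22.8/4 = 5.7
  s[A,B] = ((3.2)·(4) + (-2.8)·(-3) + (0.2)·(0) + (1.2)·(1) + (-1.8)·(-2)) / 4 = 26/4 = 6.5
  s[A,C] = ((3.2)·(-1.4) + (-2.8)·(-0.4) + (0.2)·(-0.4) + (1.2)·(-0.4) + (-1.8)·(2.6)) / 4 = -8.6/4 = -2.15
  s[B,B] = ((4)·(4) + (-3)·(-3) + (0)·(0) + (1)·(1) + (-2)·(-2)) / 4 = 30/4 = 7.5
  s[B,C] = ((4)·(-1.4) + (-3)·(-0.4) + (0)·(-0.4) + (1)·(-0.4) + (-2)·(2.6)) / 4 = -10/4 = -2.5
  s[C,C] = ((-1.4)·(-1.4) + (-0.4)·(-0.4) + (-0.4)·(-0.4) + (-0.4)·(-0.4) + (2.6)·(2.6)) / 4 = 9.2/4 = 2.3
  Sample standard deviations s_i = √(s[i,i]):
  s(A) = √(5.7) = 2.3875
  s(B) = √(7.5) = 2.7386
  s(C) = √(2.3) = 1.5166

Step 3 — r_{ij} = s_{ij} / (s_i · s_j):
  r[A,A] = 1 (diagonal).
  r[A,B] = 6.5 / (2.3875 · 2.7386) = 6.5 / 6.5383 = 0.9941
  r[A,C] = -2.15 / (2.3875 · 1.5166) = -2.15 / 3.6208 = -0.5938
  r[B,B] = 1 (diagonal).
  r[B,C] = -2.5 / (2.7386 · 1.5166) = -2.5 / 4.1533 = -0.6019
  r[C,C] = 1 (diagonal).

R is symmetric with unit diagonal. Assembling:

R = [[1, 0.9941, -0.5938],
 [0.9941, 1, -0.6019],
 [-0.5938, -0.6019, 1]]


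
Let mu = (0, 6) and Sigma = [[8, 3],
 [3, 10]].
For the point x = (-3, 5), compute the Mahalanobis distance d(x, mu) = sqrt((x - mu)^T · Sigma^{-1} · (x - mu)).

Step 1 — centre the observation: (x - mu) = (-3, -1).

Step 2 — invert Sigma. det(Sigma) = 8·10 - (3)² = 71.
  Sigma^{-1} = (1/det) · [[d, -b], [-b, a]] = [[0.1408, -0.0423],
 [-0.0423, 0.1127]].

Step 3 — form the quadratic (x - mu)^T · Sigma^{-1} · (x - mu):
  Sigma^{-1} · (x - mu) = (-0.3803, 0.0141).
  (x - mu)^T · [Sigma^{-1} · (x - mu)] = (-3)·(-0.3803) + (-1)·(0.0141) = 1.1268.

Step 4 — take square root: d = √(1.1268) ≈ 1.0615.

d(x, mu) = √(1.1268) ≈ 1.0615


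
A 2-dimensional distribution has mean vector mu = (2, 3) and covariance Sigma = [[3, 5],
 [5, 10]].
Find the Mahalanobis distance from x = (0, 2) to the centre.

Step 1 — centre the observation: (x - mu) = (-2, -1).

Step 2 — invert Sigma. det(Sigma) = 3·10 - (5)² = 5.
  Sigma^{-1} = (1/det) · [[d, -b], [-b, a]] = [[2, -1],
 [-1, 0.6]].

Step 3 — form the quadratic (x - mu)^T · Sigma^{-1} · (x - mu):
  Sigma^{-1} · (x - mu) = (-3, 1.4).
  (x - mu)^T · [Sigma^{-1} · (x - mu)] = (-2)·(-3) + (-1)·(1.4) = 4.6.

Step 4 — take square root: d = √(4.6) ≈ 2.1448.

d(x, mu) = √(4.6) ≈ 2.1448


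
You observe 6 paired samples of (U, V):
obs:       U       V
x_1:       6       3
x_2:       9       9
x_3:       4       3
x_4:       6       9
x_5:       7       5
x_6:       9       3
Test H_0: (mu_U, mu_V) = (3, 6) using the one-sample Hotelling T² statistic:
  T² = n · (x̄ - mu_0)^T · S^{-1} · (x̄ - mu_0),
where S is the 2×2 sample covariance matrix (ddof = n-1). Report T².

Step 1 — sample mean vector:
  mean(U) = (6 + 9 + 4 + 6 + 7 + 9) / 6 = 41/6 = 6.8333
  mean(V) = (3 + 9 + 3 + 9 + 5 + 3) / 6 = 32/6 = 5.3333
  x̄ = (6.8333, 5.3333),  deviation x̄ - mu_0 = (6.8333, 5.3333) - (3, 6) = (3.8333, -0.6667).

Step 2 — sample covariance matrix, S[i,j] = (1/(n-1)) · Σ_k (x_{k,i} - mean_i) · (x_{k,j} - mean_j), divisor n-1 = 5:
  S[U,U] = ((-0.8333)·(-0.8333) + (2.1667)·(2.1667) + (-2.8333)·(-2.8333) + (-0.8333)·(-0.8333) + (0.1667)·(0.1667) + (2.1667)·(2.1667)) / 5 = 18.8333/5 = 3.7667
  S[U,V] = ((-0.8333)·(-2.3333) + (2.1667)·(3.6667) + (-2.8333)·(-2.3333) + (-0.8333)·(3.6667) + (0.1667)·(-0.3333) + (2.1667)·(-2.3333)) / 5 = 8.3333/5 = 1.6667
  S[V,V] = ((-2.3333)·(-2.3333) + (3.6667)·(3.6667) + (-2.3333)·(-2.3333) + (3.6667)·(3.6667) + (-0.3333)·(-0.3333) + (-2.3333)·(-2.3333)) / 5 = 43.3333/5 = 8.6667
  S = [[3.7667, 1.6667],
 [1.6667, 8.6667]].

Step 3 — invert S. det(S) = 3.7667·8.6667 - (1.6667)² = 29.8667.
  S^{-1} = (1/det) · [[d, -b], [-b, a]] = [[0.2902, -0.0558],
 [-0.0558, 0.1261]].

Step 4 — quadratic form (x̄ - mu_0)^T · S^{-1} · (x̄ - mu_0):
  S^{-1} · (x̄ - mu_0) = (1.1496, -0.298),
  (x̄ - mu_0)^T · [...] = (3.8333)·(1.1496) + (-0.6667)·(-0.298) = 4.6053.

Step 5 — scale by n: T² = 6 · 4.6053 = 27.6317.

T² ≈ 27.6317
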